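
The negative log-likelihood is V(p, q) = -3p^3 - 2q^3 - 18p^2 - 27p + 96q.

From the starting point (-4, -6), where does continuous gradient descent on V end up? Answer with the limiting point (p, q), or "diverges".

(-3, -4)

V is separable, so gradient descent decouples: p follows -∂V/∂p, q follows -∂V/∂q.
∂V/∂p = -9(p + 1)(p + 3); at p=-4 this is -27, so p increases.
∂V/∂q = -6(q - 4)(q + 4); at q=-6 this is -120, so q increases.
p converges to its nearest critical value -3 (a local min of the p-part); q converges to -4. The iterate converges to (-3, -4).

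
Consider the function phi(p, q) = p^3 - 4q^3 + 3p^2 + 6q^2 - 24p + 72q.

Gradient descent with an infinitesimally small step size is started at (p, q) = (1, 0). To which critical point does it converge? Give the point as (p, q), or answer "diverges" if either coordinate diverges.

(2, -2)

phi is separable, so gradient descent decouples: p follows -∂phi/∂p, q follows -∂phi/∂q.
∂phi/∂p = 3(p - 2)(p + 4); at p=1 this is -15, so p increases.
∂phi/∂q = -12(q - 3)(q + 2); at q=0 this is 72, so q decreases.
p converges to its nearest critical value 2 (a local min of the p-part); q converges to -2. The iterate converges to (2, -2).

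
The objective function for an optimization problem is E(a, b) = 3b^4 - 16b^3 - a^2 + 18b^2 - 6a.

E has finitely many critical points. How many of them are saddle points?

2

E separates as a function of a plus a function of b, so ∇E=0 decouples.
∂E/∂a = -2(a + 3) = 0 at a ∈ {-3}; ∂E/∂b = 12b(b - 3)(b - 1) = 0 at b ∈ {0, 1, 3}.
The Hessian is diagonal: diag(E_aa, E_bb). Second derivatives: E_aa(-3)=-2; E_bb(0)=36, E_bb(1)=-24, E_bb(3)=72.
Saddle points occur where the two diagonal entries have opposite signs: (-3, 0), (-3, 3). Count: 2.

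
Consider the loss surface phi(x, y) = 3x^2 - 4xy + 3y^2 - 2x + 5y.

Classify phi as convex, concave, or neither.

convex

phi is quadratic, so its Hessian is the constant matrix H = [[6, -4], [-4, 6]].
det(H) = 20, tr(H) = 12.
det(H) > 0 and tr(H) > 0, so H is positive definite everywhere: convex.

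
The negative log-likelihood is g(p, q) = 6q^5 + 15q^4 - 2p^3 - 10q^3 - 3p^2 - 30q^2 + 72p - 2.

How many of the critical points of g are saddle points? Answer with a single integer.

4

g separates as a function of p plus a function of q, so ∇g=0 decouples.
∂g/∂p = -6(p - 3)(p + 4) = 0 at p ∈ {-4, 3}; ∂g/∂q = 30q(q - 1)(q + 1)(q + 2) = 0 at q ∈ {-2, -1, 0, 1}.
The Hessian is diagonal: diag(g_pp, g_qq). Second derivatives: g_pp(-4)=42, g_pp(3)=-42; g_qq(-2)=-180, g_qq(-1)=60, g_qq(0)=-60, g_qq(1)=180.
Saddle points occur where the two diagonal entries have opposite signs: (-4, -2), (-4, 0), (3, -1), (3, 1). Count: 4.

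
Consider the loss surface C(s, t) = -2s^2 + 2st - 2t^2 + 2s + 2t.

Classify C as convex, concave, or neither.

concave

C is quadratic, so its Hessian is the constant matrix H = [[-4, 2], [2, -4]].
det(H) = 12, tr(H) = -8.
det(H) > 0 and tr(H) < 0, so H is negative definite everywhere: concave.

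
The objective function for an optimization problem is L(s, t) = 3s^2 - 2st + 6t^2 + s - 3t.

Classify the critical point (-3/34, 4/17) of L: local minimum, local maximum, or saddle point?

local minimum

The Hessian of L is constant: H = [[6, -2], [-2, 12]].
det(H) = 6·12 − (-2)² = 68.
det(H) > 0 and tr(H) = 18 > 0, so H is positive definite and the point is a local minimum.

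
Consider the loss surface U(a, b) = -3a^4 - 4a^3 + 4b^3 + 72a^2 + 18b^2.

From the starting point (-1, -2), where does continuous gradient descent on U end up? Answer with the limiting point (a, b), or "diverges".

U is separable, so gradient descent decouples: a follows -∂U/∂a, b follows -∂U/∂b.
∂U/∂a = -12a(a - 3)(a + 4); at a=-1 this is -144, so a increases.
∂U/∂b = 12b(b + 3); at b=-2 this is -24, so b increases.
a converges to its nearest critical value 0 (a local min of the a-part); b converges to 0. The iterate converges to (0, 0).

(0, 0)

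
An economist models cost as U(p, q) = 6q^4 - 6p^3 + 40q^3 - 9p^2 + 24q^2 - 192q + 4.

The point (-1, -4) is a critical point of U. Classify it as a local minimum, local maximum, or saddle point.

local minimum

The mixed partial ∂²U/∂p∂q is 0, so the Hessian at any point is diag(U_pp, U_qq) = diag(-18(2p + 1), 24(3q^2 + 10q + 2)).
At (-1, -4): H = diag(18, 240).
Both eigenvalues are positive, so H is positive definite: a local minimum.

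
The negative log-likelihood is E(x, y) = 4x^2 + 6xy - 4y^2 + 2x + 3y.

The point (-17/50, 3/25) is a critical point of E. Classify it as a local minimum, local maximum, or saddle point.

saddle point

The Hessian of E is constant: H = [[8, 6], [6, -8]].
det(H) = 8·(-8) − 6² = -100.
Since det(H) < 0, H is indefinite and the critical point is a saddle point.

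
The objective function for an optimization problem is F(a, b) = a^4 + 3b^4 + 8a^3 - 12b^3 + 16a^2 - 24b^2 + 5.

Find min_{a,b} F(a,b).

-379

F(a,b) separates as P(a) + Q(b) + 5, so its minimum is min P + min Q + 5.
P'(a) = 4a(a + 2)(a + 4) vanishes at a ∈ {-4, -2, 0}; Q'(b) = 12b(b - 4)(b + 1) vanishes at b ∈ {-1, 0, 4}.
Local minima of P (where P''>0): P(-4)=0, P(0)=0. Local minima of Q: Q(-1)=-9, Q(4)=-384.
So the global minimum of F is P(-4) + Q(4) + 5 = 0 − 384 + 5 = -379, attained at (-4, 4).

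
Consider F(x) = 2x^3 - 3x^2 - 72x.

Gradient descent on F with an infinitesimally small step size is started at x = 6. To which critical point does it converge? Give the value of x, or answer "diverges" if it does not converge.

F'(x) = 6(x - 4)(x + 3), so F'(6) = 108.
Gradient descent moves in the -F' direction, i.e. x is decreasing.
The nearest critical point in that direction is x = 4, where F'' = 42 > 0 (a local minimum). The iterate converges there.

4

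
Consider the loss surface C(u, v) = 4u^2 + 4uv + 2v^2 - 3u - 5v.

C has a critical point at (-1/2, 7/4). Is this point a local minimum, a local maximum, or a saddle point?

local minimum

The Hessian of C is constant: H = [[8, 4], [4, 4]].
det(H) = 8·4 − 4² = 16.
det(H) > 0 and tr(H) = 12 > 0, so H is positive definite and the point is a local minimum.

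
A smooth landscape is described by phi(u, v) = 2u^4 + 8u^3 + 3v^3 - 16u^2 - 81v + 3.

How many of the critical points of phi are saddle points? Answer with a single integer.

phi separates as a function of u plus a function of v, so ∇phi=0 decouples.
∂phi/∂u = 8u(u - 1)(u + 4) = 0 at u ∈ {-4, 0, 1}; ∂phi/∂v = 9(v - 3)(v + 3) = 0 at v ∈ {-3, 3}.
The Hessian is diagonal: diag(phi_uu, phi_vv). Second derivatives: phi_uu(-4)=160, phi_uu(0)=-32, phi_uu(1)=40; phi_vv(-3)=-54, phi_vv(3)=54.
Saddle points occur where the two diagonal entries have opposite signs: (-4, -3), (0, 3), (1, -3). Count: 3.

3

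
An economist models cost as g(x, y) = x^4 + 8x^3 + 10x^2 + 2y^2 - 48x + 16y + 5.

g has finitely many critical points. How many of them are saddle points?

1

g separates as a function of x plus a function of y, so ∇g=0 decouples.
∂g/∂x = 4(x - 1)(x + 3)(x + 4) = 0 at x ∈ {-4, -3, 1}; ∂g/∂y = 4(y + 4) = 0 at y ∈ {-4}.
The Hessian is diagonal: diag(g_xx, g_yy). Second derivatives: g_xx(-4)=20, g_xx(-3)=-16, g_xx(1)=80; g_yy(-4)=4.
Saddle points occur where the two diagonal entries have opposite signs: (-3, -4). Count: 1.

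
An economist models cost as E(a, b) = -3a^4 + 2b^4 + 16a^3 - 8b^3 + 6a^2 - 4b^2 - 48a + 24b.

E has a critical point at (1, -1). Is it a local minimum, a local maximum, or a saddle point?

The mixed partial ∂²E/∂a∂b is 0, so the Hessian at any point is diag(E_aa, E_bb) = diag(12(-3a^2 + 8a + 1), 8(3b^2 - 6b - 1)).
At (1, -1): H = diag(72, 64).
Both eigenvalues are positive, so H is positive definite: a local minimum.

local minimum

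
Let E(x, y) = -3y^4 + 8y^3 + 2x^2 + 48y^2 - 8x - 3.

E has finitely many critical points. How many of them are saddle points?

2

E separates as a function of x plus a function of y, so ∇E=0 decouples.
∂E/∂x = 4(x - 2) = 0 at x ∈ {2}; ∂E/∂y = -12y(y - 4)(y + 2) = 0 at y ∈ {-2, 0, 4}.
The Hessian is diagonal: diag(E_xx, E_yy). Second derivatives: E_xx(2)=4; E_yy(-2)=-144, E_yy(0)=96, E_yy(4)=-288.
Saddle points occur where the two diagonal entries have opposite signs: (2, -2), (2, 4). Count: 2.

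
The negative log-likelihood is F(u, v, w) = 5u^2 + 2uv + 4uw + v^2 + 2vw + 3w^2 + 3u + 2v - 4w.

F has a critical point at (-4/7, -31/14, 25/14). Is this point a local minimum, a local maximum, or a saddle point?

The Hessian is constant: H = [[10, 2, 4], [2, 2, 2], [4, 2, 6]].
Leading principal minors: Δ₁ = 10, Δ₂ = 16, Δ₃ = 56.
All leading minors are positive, so H is positive definite: a local minimum.

local minimum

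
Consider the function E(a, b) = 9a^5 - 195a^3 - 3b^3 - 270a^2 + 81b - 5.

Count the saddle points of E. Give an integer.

4

E separates as a function of a plus a function of b, so ∇E=0 decouples.
∂E/∂a = 45a(a - 4)(a + 1)(a + 3) = 0 at a ∈ {-3, -1, 0, 4}; ∂E/∂b = -9(b - 3)(b + 3) = 0 at b ∈ {-3, 3}.
The Hessian is diagonal: diag(E_aa, E_bb). Second derivatives: E_aa(-3)=-1890, E_aa(-1)=450, E_aa(0)=-540, E_aa(4)=6300; E_bb(-3)=54, E_bb(3)=-54.
Saddle points occur where the two diagonal entries have opposite signs: (-3, -3), (-1, 3), (0, -3), (4, 3). Count: 4.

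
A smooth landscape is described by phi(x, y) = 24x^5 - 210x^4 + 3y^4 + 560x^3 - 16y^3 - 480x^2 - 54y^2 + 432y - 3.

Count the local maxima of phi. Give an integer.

2

phi separates as a function of x plus a function of y, so ∇phi=0 decouples.
∂phi/∂x = 120x(x - 4)(x - 2)(x - 1) = 0 at x ∈ {0, 1, 2, 4}; ∂phi/∂y = 12(y - 4)(y - 3)(y + 3) = 0 at y ∈ {-3, 3, 4}.
The Hessian is diagonal: diag(phi_xx, phi_yy). Second derivatives: phi_xx(0)=-960, phi_xx(1)=360, phi_xx(2)=-480, phi_xx(4)=2880; phi_yy(-3)=504, phi_yy(3)=-72, phi_yy(4)=84.
Local maxima occur where both diagonal entries negative: (0, 3), (2, 3). Count: 2.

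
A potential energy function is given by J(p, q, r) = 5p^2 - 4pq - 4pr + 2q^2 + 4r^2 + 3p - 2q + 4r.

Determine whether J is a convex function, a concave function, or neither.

J is quadratic, so its Hessian is the constant matrix H = [[10, -4, -4], [-4, 4, 0], [-4, 0, 8]].
Leading principal minors: 10, 24, 128.
All positive ⇒ H ≻ 0 ⇒ convex.

convex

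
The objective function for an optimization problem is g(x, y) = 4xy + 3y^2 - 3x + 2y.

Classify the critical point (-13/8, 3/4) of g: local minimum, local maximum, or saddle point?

The Hessian of g is constant: H = [[0, 4], [4, 6]].
det(H) = 0·6 − 4² = -16.
Since det(H) < 0, H is indefinite and the critical point is a saddle point.

saddle point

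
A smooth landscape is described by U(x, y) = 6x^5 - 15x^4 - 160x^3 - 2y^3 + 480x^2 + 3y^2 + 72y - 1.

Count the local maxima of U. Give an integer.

U separates as a function of x plus a function of y, so ∇U=0 decouples.
∂U/∂x = 30x(x - 4)(x - 2)(x + 4) = 0 at x ∈ {-4, 0, 2, 4}; ∂U/∂y = -6(y - 4)(y + 3) = 0 at y ∈ {-3, 4}.
The Hessian is diagonal: diag(U_xx, U_yy). Second derivatives: U_xx(-4)=-5760, U_xx(0)=960, U_xx(2)=-720, U_xx(4)=1920; U_yy(-3)=42, U_yy(4)=-42.
Local maxima occur where both diagonal entries negative: (-4, 4), (2, 4). Count: 2.

2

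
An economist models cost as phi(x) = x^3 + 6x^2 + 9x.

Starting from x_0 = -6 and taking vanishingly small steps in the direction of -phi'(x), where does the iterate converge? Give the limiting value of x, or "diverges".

diverges

phi'(x) = 3(x + 1)(x + 3), so phi'(-6) = 45.
Gradient descent moves in the -phi' direction, i.e. x is decreasing.
There is no critical point below x=-6, and phi' keeps the same sign, so the iterate runs off to −∞.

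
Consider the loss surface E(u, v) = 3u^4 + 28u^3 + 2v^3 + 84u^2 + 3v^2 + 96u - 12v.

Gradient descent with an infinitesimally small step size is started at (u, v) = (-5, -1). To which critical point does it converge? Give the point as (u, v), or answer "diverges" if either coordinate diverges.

(-4, 1)

E is separable, so gradient descent decouples: u follows -∂E/∂u, v follows -∂E/∂v.
∂E/∂u = 12(u + 1)(u + 2)(u + 4); at u=-5 this is -144, so u increases.
∂E/∂v = 6(v - 1)(v + 2); at v=-1 this is -12, so v increases.
u converges to its nearest critical value -4 (a local min of the u-part); v converges to 1. The iterate converges to (-4, 1).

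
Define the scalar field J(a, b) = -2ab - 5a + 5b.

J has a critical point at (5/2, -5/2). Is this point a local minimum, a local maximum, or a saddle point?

saddle point

The Hessian of J is constant: H = [[0, -2], [-2, 0]].
det(H) = 0·0 − (-2)² = -4.
Since det(H) < 0, H is indefinite and the critical point is a saddle point.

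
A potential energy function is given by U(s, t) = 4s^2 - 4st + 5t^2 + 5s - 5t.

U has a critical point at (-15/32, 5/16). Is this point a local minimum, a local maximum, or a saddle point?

The Hessian of U is constant: H = [[8, -4], [-4, 10]].
det(H) = 8·10 − (-4)² = 64.
det(H) > 0 and tr(H) = 18 > 0, so H is positive definite and the point is a local minimum.

local minimum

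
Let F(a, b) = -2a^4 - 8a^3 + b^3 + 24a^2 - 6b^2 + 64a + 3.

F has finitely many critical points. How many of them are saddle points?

F separates as a function of a plus a function of b, so ∇F=0 decouples.
∂F/∂a = -8(a - 2)(a + 1)(a + 4) = 0 at a ∈ {-4, -1, 2}; ∂F/∂b = 3b(b - 4) = 0 at b ∈ {0, 4}.
The Hessian is diagonal: diag(F_aa, F_bb). Second derivatives: F_aa(-4)=-144, F_aa(-1)=72, F_aa(2)=-144; F_bb(0)=-12, F_bb(4)=12.
Saddle points occur where the two diagonal entries have opposite signs: (-4, 4), (-1, 0), (2, 4). Count: 3.

3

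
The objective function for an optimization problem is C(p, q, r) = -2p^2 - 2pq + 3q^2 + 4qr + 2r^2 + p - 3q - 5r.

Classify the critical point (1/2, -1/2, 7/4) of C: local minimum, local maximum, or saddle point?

The Hessian is constant: H = [[-4, -2, 0], [-2, 6, 4], [0, 4, 4]].
Leading principal minors: Δ₁ = -4, Δ₂ = -28, Δ₃ = -48.
The minors fit neither the all-positive nor the alternating-sign pattern, so H is indefinite: a saddle point.

saddle point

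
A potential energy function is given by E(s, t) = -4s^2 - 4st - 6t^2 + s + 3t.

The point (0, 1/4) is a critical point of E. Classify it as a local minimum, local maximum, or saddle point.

local maximum

The Hessian of E is constant: H = [[-8, -4], [-4, -12]].
det(H) = (-8)·(-12) − (-4)² = 80.
det(H) > 0 and tr(H) = -20 < 0, so H is negative definite and the point is a local maximum.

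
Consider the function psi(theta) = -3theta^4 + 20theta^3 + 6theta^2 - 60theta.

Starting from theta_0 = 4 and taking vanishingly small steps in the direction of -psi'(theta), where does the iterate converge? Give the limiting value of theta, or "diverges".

psi'(theta) = -12(theta - 5)(theta - 1)(theta + 1), so psi'(4) = 180.
Gradient descent moves in the -psi' direction, i.e. theta is decreasing.
The nearest critical point in that direction is theta = 1, where psi'' = 96 > 0 (a local minimum). The iterate converges there.

1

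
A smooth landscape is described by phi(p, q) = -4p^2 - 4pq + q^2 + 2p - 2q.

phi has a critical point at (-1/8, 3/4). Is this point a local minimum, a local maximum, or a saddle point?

saddle point

The Hessian of phi is constant: H = [[-8, -4], [-4, 2]].
det(H) = (-8)·2 − (-4)² = -32.
Since det(H) < 0, H is indefinite and the critical point is a saddle point.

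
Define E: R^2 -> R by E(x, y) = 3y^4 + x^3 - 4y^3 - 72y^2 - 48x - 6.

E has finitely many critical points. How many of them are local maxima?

1

E separates as a function of x plus a function of y, so ∇E=0 decouples.
∂E/∂x = 3(x - 4)(x + 4) = 0 at x ∈ {-4, 4}; ∂E/∂y = 12y(y - 4)(y + 3) = 0 at y ∈ {-3, 0, 4}.
The Hessian is diagonal: diag(E_xx, E_yy). Second derivatives: E_xx(-4)=-24, E_xx(4)=24; E_yy(-3)=252, E_yy(0)=-144, E_yy(4)=336.
Local maxima occur where both diagonal entries negative: (-4, 0). Count: 1.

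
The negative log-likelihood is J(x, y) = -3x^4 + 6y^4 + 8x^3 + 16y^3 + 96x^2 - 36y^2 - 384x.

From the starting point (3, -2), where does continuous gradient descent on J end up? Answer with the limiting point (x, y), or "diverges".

J is separable, so gradient descent decouples: x follows -∂J/∂x, y follows -∂J/∂y.
∂J/∂x = -12(x - 4)(x - 2)(x + 4); at x=3 this is 84, so x decreases.
∂J/∂y = 24y(y - 1)(y + 3); at y=-2 this is 144, so y decreases.
x converges to its nearest critical value 2 (a local min of the x-part); y converges to -3. The iterate converges to (2, -3).

(2, -3)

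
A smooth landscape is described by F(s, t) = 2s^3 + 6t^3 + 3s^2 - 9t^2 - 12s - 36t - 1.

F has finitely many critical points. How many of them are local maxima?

F separates as a function of s plus a function of t, so ∇F=0 decouples.
∂F/∂s = 6(s - 1)(s + 2) = 0 at s ∈ {-2, 1}; ∂F/∂t = 18(t - 2)(t + 1) = 0 at t ∈ {-1, 2}.
The Hessian is diagonal: diag(F_ss, F_tt). Second derivatives: F_ss(-2)=-18, F_ss(1)=18; F_tt(-1)=-54, F_tt(2)=54.
Local maxima occur where both diagonal entries negative: (-2, -1). Count: 1.

1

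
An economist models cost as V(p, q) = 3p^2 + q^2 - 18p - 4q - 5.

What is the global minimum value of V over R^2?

-36

V(p,q) separates as A(p) + B(q) − 5, so its minimum is min A + min B − 5.
A'(p) = 6p - 18 vanishes at p ∈ {3}; B'(q) = 2q - 4 vanishes at q ∈ {2}.
Local minima of A (where A''>0): A(3)=-27. Local minima of B: B(2)=-4.
So the global minimum of V is A(3) + B(2) − 5 = -27 − 4 − 5 = -36, attained at (3, 2).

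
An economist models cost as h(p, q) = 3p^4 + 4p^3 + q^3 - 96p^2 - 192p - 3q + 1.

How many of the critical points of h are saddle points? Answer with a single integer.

h separates as a function of p plus a function of q, so ∇h=0 decouples.
∂h/∂p = 12(p - 4)(p + 1)(p + 4) = 0 at p ∈ {-4, -1, 4}; ∂h/∂q = 3(q - 1)(q + 1) = 0 at q ∈ {-1, 1}.
The Hessian is diagonal: diag(h_pp, h_qq). Second derivatives: h_pp(-4)=288, h_pp(-1)=-180, h_pp(4)=480; h_qq(-1)=-6, h_qq(1)=6.
Saddle points occur where the two diagonal entries have opposite signs: (-4, -1), (-1, 1), (4, -1). Count: 3.

3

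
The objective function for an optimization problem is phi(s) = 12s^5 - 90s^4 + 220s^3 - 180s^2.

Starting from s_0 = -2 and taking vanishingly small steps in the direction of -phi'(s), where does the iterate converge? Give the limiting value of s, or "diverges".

diverges

phi'(s) = 60s(s - 3)(s - 2)(s - 1), so phi'(-2) = 7200.
Gradient descent moves in the -phi' direction, i.e. s is decreasing.
There is no critical point below s=-2, and phi' keeps the same sign, so the iterate runs off to −∞.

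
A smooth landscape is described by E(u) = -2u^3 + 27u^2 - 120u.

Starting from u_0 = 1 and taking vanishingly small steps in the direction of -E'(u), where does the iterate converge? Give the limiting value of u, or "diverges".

E'(u) = -6(u - 5)(u - 4), so E'(1) = -72.
Gradient descent moves in the -E' direction, i.e. u is increasing.
The nearest critical point in that direction is u = 4, where E'' = 6 > 0 (a local minimum). The iterate converges there.

4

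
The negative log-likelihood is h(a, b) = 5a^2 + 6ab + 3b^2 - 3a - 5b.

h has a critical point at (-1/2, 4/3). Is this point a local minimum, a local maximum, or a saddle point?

The Hessian of h is constant: H = [[10, 6], [6, 6]].
det(H) = 10·6 − 6² = 24.
det(H) > 0 and tr(H) = 16 > 0, so H is positive definite and the point is a local minimum.

local minimum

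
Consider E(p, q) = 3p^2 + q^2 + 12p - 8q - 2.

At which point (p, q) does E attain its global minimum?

(-2, 4)

E(p,q) separates as A(p) + B(q) − 2, so its minimum is min A + min B − 2.
A'(p) = 6p + 12 vanishes at p ∈ {-2}; B'(q) = 2q - 8 vanishes at q ∈ {4}.
Local minima of A (where A''>0): A(-2)=-12. Local minima of B: B(4)=-16.
So the global minimum of E is A(-2) + B(4) − 2 = -12 − 16 − 2 = -30, attained at (-2, 4).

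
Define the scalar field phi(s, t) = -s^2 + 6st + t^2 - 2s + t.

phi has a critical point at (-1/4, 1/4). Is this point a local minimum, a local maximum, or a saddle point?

saddle point

The Hessian of phi is constant: H = [[-2, 6], [6, 2]].
det(H) = (-2)·2 − 6² = -40.
Since det(H) < 0, H is indefinite and the critical point is a saddle point.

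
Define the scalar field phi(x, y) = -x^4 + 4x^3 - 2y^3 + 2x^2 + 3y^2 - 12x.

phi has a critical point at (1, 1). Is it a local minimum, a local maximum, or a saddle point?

The mixed partial ∂²phi/∂x∂y is 0, so the Hessian at any point is diag(phi_xx, phi_yy) = diag(4(-3x^2 + 6x + 1), 6(-2y + 1)).
At (1, 1): H = diag(16, -6).
The eigenvalues have opposite signs, so H is indefinite: a saddle point.

saddle point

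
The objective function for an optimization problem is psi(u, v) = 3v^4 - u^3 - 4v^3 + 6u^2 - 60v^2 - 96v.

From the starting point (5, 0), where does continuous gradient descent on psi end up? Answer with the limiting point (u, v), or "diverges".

diverges

psi is separable, so gradient descent decouples: u follows -∂psi/∂u, v follows -∂psi/∂v.
∂psi/∂u = -3u(u - 4); at u=5 this is -15, so u increases.
∂psi/∂v = 12(v - 4)(v + 1)(v + 2); at v=0 this is -96, so v increases.
The u-coordinate has no critical point in that direction and runs off to infinity.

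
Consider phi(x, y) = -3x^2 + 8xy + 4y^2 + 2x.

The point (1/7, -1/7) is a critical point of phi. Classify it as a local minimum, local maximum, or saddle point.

The Hessian of phi is constant: H = [[-6, 8], [8, 8]].
det(H) = (-6)·8 − 8² = -112.
Since det(H) < 0, H is indefinite and the critical point is a saddle point.

saddle point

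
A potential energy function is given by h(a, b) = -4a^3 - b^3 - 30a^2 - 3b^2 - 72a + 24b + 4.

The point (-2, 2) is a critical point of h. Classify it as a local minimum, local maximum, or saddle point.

local maximum

The mixed partial ∂²h/∂a∂b is 0, so the Hessian at any point is diag(h_aa, h_bb) = diag(-12(2a + 5), -6(b + 1)).
At (-2, 2): H = diag(-12, -18).
Both eigenvalues are negative, so H is negative definite: a local maximum.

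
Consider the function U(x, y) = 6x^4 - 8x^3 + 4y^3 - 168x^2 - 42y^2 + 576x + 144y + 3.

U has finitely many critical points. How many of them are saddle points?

U separates as a function of x plus a function of y, so ∇U=0 decouples.
∂U/∂x = 24(x - 3)(x - 2)(x + 4) = 0 at x ∈ {-4, 2, 3}; ∂U/∂y = 12(y - 4)(y - 3) = 0 at y ∈ {3, 4}.
The Hessian is diagonal: diag(U_xx, U_yy). Second derivatives: U_xx(-4)=1008, U_xx(2)=-144, U_xx(3)=168; U_yy(3)=-12, U_yy(4)=12.
Saddle points occur where the two diagonal entries have opposite signs: (-4, 3), (2, 4), (3, 3). Count: 3.

3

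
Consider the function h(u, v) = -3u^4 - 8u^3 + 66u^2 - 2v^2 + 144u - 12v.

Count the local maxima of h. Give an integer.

h separates as a function of u plus a function of v, so ∇h=0 decouples.
∂h/∂u = -12(u - 3)(u + 1)(u + 4) = 0 at u ∈ {-4, -1, 3}; ∂h/∂v = -4(v + 3) = 0 at v ∈ {-3}.
The Hessian is diagonal: diag(h_uu, h_vv). Second derivatives: h_uu(-4)=-252, h_uu(-1)=144, h_uu(3)=-336; h_vv(-3)=-4.
Local maxima occur where both diagonal entries negative: (-4, -3), (3, -3). Count: 2.

2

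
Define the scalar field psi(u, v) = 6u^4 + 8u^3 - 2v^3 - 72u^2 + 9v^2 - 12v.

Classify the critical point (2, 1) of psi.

The mixed partial ∂²psi/∂u∂v is 0, so the Hessian at any point is diag(psi_uu, psi_vv) = diag(24(3u^2 + 2u - 6), 6(-2v + 3)).
At (2, 1): H = diag(240, 6).
Both eigenvalues are positive, so H is positive definite: a local minimum.

local minimum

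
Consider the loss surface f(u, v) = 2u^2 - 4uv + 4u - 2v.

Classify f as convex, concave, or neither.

neither

f is quadratic, so its Hessian is the constant matrix H = [[4, -4], [-4, 0]].
det(H) = -16, tr(H) = 4.
det(H) < 0, so H is indefinite: neither convex nor concave.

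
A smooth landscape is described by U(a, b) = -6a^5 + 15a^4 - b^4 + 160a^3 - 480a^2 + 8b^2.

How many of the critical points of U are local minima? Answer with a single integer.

2

U separates as a function of a plus a function of b, so ∇U=0 decouples.
∂U/∂a = -30a(a - 4)(a - 2)(a + 4) = 0 at a ∈ {-4, 0, 2, 4}; ∂U/∂b = -4b(b - 2)(b + 2) = 0 at b ∈ {-2, 0, 2}.
The Hessian is diagonal: diag(U_aa, U_bb). Second derivatives: U_aa(-4)=5760, U_aa(0)=-960, U_aa(2)=720, U_aa(4)=-1920; U_bb(-2)=-32, U_bb(0)=16, U_bb(2)=-32.
Local minima occur where both diagonal entries positive: (-4, 0), (2, 0). Count: 2.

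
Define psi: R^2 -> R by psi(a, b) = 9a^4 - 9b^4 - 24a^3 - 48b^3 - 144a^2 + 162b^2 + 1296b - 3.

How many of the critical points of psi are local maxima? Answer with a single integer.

psi separates as a function of a plus a function of b, so ∇psi=0 decouples.
∂psi/∂a = 36a(a - 4)(a + 2) = 0 at a ∈ {-2, 0, 4}; ∂psi/∂b = -36(b - 3)(b + 3)(b + 4) = 0 at b ∈ {-4, -3, 3}.
The Hessian is diagonal: diag(psi_aa, psi_bb). Second derivatives: psi_aa(-2)=432, psi_aa(0)=-288, psi_aa(4)=864; psi_bb(-4)=-252, psi_bb(-3)=216, psi_bb(3)=-1512.
Local maxima occur where both diagonal entries negative: (0, -4), (0, 3). Count: 2.

2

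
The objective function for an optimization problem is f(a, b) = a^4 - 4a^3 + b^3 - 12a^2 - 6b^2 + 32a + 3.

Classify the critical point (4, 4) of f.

The mixed partial ∂²f/∂a∂b is 0, so the Hessian at any point is diag(f_aa, f_bb) = diag(12(a^2 - 2a - 2), 6(b - 2)).
At (4, 4): H = diag(72, 12).
Both eigenvalues are positive, so H is positive definite: a local minimum.

local minimum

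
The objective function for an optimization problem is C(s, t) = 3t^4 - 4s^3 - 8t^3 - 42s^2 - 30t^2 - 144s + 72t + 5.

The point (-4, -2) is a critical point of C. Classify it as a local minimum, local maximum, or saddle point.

The mixed partial ∂²C/∂s∂t is 0, so the Hessian at any point is diag(C_ss, C_tt) = diag(-12(2s + 7), 12(3t^2 - 4t - 5)).
At (-4, -2): H = diag(12, 180).
Both eigenvalues are positive, so H is positive definite: a local minimum.

local minimum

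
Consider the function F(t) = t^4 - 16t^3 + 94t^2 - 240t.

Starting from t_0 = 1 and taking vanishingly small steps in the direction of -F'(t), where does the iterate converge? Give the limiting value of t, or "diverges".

3

F'(t) = 4(t - 5)(t - 4)(t - 3), so F'(1) = -96.
Gradient descent moves in the -F' direction, i.e. t is increasing.
The nearest critical point in that direction is t = 3, where F'' = 8 > 0 (a local minimum). The iterate converges there.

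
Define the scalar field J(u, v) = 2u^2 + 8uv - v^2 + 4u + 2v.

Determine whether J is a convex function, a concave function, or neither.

J is quadratic, so its Hessian is the constant matrix H = [[4, 8], [8, -2]].
det(H) = -72, tr(H) = 2.
det(H) < 0, so H is indefinite: neither convex nor concave.

neither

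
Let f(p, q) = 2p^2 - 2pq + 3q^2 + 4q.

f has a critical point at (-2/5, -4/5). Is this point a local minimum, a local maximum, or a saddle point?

The Hessian of f is constant: H = [[4, -2], [-2, 6]].
det(H) = 4·6 − (-2)² = 20.
det(H) > 0 and tr(H) = 10 > 0, so H is positive definite and the point is a local minimum.

local minimum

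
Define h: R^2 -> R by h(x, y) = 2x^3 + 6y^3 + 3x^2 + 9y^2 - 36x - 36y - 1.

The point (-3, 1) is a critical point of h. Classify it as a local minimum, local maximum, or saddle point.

The mixed partial ∂²h/∂x∂y is 0, so the Hessian at any point is diag(h_xx, h_yy) = diag(6(2x + 1), 18(2y + 1)).
At (-3, 1): H = diag(-30, 54).
The eigenvalues have opposite signs, so H is indefinite: a saddle point.

saddle point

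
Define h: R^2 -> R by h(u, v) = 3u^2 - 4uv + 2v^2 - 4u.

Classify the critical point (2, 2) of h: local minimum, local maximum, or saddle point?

local minimum

The Hessian of h is constant: H = [[6, -4], [-4, 4]].
det(H) = 6·4 − (-4)² = 8.
det(H) > 0 and tr(H) = 10 > 0, so H is positive definite and the point is a local minimum.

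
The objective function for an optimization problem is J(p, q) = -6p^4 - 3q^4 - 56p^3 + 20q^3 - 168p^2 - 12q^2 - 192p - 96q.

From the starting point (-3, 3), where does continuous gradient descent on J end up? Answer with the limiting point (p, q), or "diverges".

(-2, 2)

J is separable, so gradient descent decouples: p follows -∂J/∂p, q follows -∂J/∂q.
∂J/∂p = -24(p + 1)(p + 2)(p + 4); at p=-3 this is -48, so p increases.
∂J/∂q = -12(q - 4)(q - 2)(q + 1); at q=3 this is 48, so q decreases.
p converges to its nearest critical value -2 (a local min of the p-part); q converges to 2. The iterate converges to (-2, 2).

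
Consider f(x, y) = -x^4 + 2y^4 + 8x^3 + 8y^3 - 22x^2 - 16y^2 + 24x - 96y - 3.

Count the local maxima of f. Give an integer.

2

f separates as a function of x plus a function of y, so ∇f=0 decouples.
∂f/∂x = -4(x - 3)(x - 2)(x - 1) = 0 at x ∈ {1, 2, 3}; ∂f/∂y = 8(y - 2)(y + 2)(y + 3) = 0 at y ∈ {-3, -2, 2}.
The Hessian is diagonal: diag(f_xx, f_yy). Second derivatives: f_xx(1)=-8, f_xx(2)=4, f_xx(3)=-8; f_yy(-3)=40, f_yy(-2)=-32, f_yy(2)=160.
Local maxima occur where both diagonal entries negative: (1, -2), (3, -2). Count: 2.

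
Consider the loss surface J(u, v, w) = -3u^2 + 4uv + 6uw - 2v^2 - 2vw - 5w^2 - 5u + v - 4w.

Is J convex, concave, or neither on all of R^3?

concave

J is quadratic, so its Hessian is the constant matrix H = [[-6, 4, 6], [4, -4, -2], [6, -2, -10]].
Leading principal minors: -6, 8, -8.
Signs alternate −, +, − ⇒ H ≺ 0 ⇒ concave.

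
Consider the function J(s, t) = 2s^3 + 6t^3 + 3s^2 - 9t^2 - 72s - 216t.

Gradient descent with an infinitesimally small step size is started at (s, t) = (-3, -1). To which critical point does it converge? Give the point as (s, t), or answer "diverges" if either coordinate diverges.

(3, 4)

J is separable, so gradient descent decouples: s follows -∂J/∂s, t follows -∂J/∂t.
∂J/∂s = 6(s - 3)(s + 4); at s=-3 this is -36, so s increases.
∂J/∂t = 18(t - 4)(t + 3); at t=-1 this is -180, so t increases.
s converges to its nearest critical value 3 (a local min of the s-part); t converges to 4. The iterate converges to (3, 4).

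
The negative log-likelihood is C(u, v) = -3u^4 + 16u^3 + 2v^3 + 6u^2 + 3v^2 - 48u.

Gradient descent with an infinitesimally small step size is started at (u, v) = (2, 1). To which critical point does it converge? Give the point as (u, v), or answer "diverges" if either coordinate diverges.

(1, 0)

C is separable, so gradient descent decouples: u follows -∂C/∂u, v follows -∂C/∂v.
∂C/∂u = -12(u - 4)(u - 1)(u + 1); at u=2 this is 72, so u decreases.
∂C/∂v = 6v(v + 1); at v=1 this is 12, so v decreases.
u converges to its nearest critical value 1 (a local min of the u-part); v converges to 0. The iterate converges to (1, 0).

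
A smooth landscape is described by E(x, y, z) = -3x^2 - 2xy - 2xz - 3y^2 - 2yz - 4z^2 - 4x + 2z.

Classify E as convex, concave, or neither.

E is quadratic, so its Hessian is the constant matrix H = [[-6, -2, -2], [-2, -6, -2], [-2, -2, -8]].
Leading principal minors: -6, 32, -224.
Signs alternate −, +, − ⇒ H ≺ 0 ⇒ concave.

concave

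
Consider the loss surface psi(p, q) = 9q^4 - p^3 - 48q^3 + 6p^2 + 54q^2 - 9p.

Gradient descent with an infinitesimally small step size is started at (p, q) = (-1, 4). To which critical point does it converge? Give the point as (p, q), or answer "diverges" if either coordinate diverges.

psi is separable, so gradient descent decouples: p follows -∂psi/∂p, q follows -∂psi/∂q.
∂psi/∂p = -3(p - 3)(p - 1); at p=-1 this is -24, so p increases.
∂psi/∂q = 36q(q - 3)(q - 1); at q=4 this is 432, so q decreases.
p converges to its nearest critical value 1 (a local min of the p-part); q converges to 3. The iterate converges to (1, 3).

(1, 3)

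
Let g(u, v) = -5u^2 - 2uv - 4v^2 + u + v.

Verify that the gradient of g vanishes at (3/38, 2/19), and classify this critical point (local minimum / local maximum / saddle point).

local maximum

∇g = (-10u - 2v + 1, -2u - 8v + 1); substituting (3/38, 2/19) gives ∇g = (0, 0), so (3/38, 2/19) is indeed a critical point.
The Hessian of g is constant: H = [[-10, -2], [-2, -8]].
det(H) = (-10)·(-8) − (-2)² = 76.
det(H) > 0 and tr(H) = -18 < 0, so H is negative definite and the point is a local maximum.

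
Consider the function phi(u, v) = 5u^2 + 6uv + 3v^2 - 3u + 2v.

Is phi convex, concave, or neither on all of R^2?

convex

phi is quadratic, so its Hessian is the constant matrix H = [[10, 6], [6, 6]].
det(H) = 24, tr(H) = 16.
det(H) > 0 and tr(H) > 0, so H is positive definite everywhere: convex.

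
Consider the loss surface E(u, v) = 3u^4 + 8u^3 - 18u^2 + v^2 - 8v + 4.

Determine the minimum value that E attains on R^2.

E(u,v) separates as P(u) + Q(v) + 4, so its minimum is min P + min Q + 4.
P'(u) = 12u(u - 1)(u + 3) vanishes at u ∈ {-3, 0, 1}; Q'(v) = 2v - 8 vanishes at v ∈ {4}.
Local minima of P (where P''>0): P(-3)=-135, P(1)=-7. Local minima of Q: Q(4)=-16.
So the global minimum of E is P(-3) + Q(4) + 4 = -135 − 16 + 4 = -147, attained at (-3, 4).

-147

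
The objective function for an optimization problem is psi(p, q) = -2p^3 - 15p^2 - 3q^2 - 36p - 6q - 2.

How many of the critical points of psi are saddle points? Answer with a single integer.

psi separates as a function of p plus a function of q, so ∇psi=0 decouples.
∂psi/∂p = -6(p + 2)(p + 3) = 0 at p ∈ {-3, -2}; ∂psi/∂q = -6(q + 1) = 0 at q ∈ {-1}.
The Hessian is diagonal: diag(psi_pp, psi_qq). Second derivatives: psi_pp(-3)=6, psi_pp(-2)=-6; psi_qq(-1)=-6.
Saddle points occur where the two diagonal entries have opposite signs: (-3, -1). Count: 1.

1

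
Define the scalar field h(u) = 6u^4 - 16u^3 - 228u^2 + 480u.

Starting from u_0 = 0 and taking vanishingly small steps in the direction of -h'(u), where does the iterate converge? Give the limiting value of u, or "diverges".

-4

h'(u) = 24(u - 5)(u - 1)(u + 4), so h'(0) = 480.
Gradient descent moves in the -h' direction, i.e. u is decreasing.
The nearest critical point in that direction is u = -4, where h'' = 1080 > 0 (a local minimum). The iterate converges there.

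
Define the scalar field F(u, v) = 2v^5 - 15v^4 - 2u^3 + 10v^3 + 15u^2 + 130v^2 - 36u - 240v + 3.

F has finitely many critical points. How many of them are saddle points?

4

F separates as a function of u plus a function of v, so ∇F=0 decouples.
∂F/∂u = -6(u - 3)(u - 2) = 0 at u ∈ {2, 3}; ∂F/∂v = 10(v - 4)(v - 3)(v - 1)(v + 2) = 0 at v ∈ {-2, 1, 3, 4}.
The Hessian is diagonal: diag(F_uu, F_vv). Second derivatives: F_uu(2)=6, F_uu(3)=-6; F_vv(-2)=-900, F_vv(1)=180, F_vv(3)=-100, F_vv(4)=180.
Saddle points occur where the two diagonal entries have opposite signs: (2, -2), (2, 3), (3, 1), (3, 4). Count: 4.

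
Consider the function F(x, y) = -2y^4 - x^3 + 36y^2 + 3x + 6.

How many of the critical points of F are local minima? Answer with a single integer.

F separates as a function of x plus a function of y, so ∇F=0 decouples.
∂F/∂x = -3(x - 1)(x + 1) = 0 at x ∈ {-1, 1}; ∂F/∂y = -8y(y - 3)(y + 3) = 0 at y ∈ {-3, 0, 3}.
The Hessian is diagonal: diag(F_xx, F_yy). Second derivatives: F_xx(-1)=6, F_xx(1)=-6; F_yy(-3)=-144, F_yy(0)=72, F_yy(3)=-144.
Local minima occur where both diagonal entries positive: (-1, 0). Count: 1.

1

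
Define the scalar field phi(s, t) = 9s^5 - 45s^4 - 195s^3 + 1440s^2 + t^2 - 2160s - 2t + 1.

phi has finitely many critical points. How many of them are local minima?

phi separates as a function of s plus a function of t, so ∇phi=0 decouples.
∂phi/∂s = 45(s - 4)(s - 3)(s - 1)(s + 4) = 0 at s ∈ {-4, 1, 3, 4}; ∂phi/∂t = 2(t - 1) = 0 at t ∈ {1}.
The Hessian is diagonal: diag(phi_ss, phi_tt). Second derivatives: phi_ss(-4)=-12600, phi_ss(1)=1350, phi_ss(3)=-630, phi_ss(4)=1080; phi_tt(1)=2.
Local minima occur where both diagonal entries positive: (1, 1), (4, 1). Count: 2.

2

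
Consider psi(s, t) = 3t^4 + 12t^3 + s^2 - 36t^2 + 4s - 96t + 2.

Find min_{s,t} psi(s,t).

psi(s,t) separates as P(s) + Q(t) + 2, so its minimum is min P + min Q + 2.
P'(s) = 2s + 4 vanishes at s ∈ {-2}; Q'(t) = 12(t - 2)(t + 1)(t + 4) vanishes at t ∈ {-4, -1, 2}.
Local minima of P (where P''>0): P(-2)=-4. Local minima of Q: Q(-4)=-192, Q(2)=-192.
So the global minimum of psi is P(-2) + Q(-4) + 2 = -4 − 192 + 2 = -194, attained at (-2, -4).

-194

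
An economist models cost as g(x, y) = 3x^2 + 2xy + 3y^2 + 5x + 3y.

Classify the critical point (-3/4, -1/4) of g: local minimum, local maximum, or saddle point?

The Hessian of g is constant: H = [[6, 2], [2, 6]].
det(H) = 6·6 − 2² = 32.
det(H) > 0 and tr(H) = 12 > 0, so H is positive definite and the point is a local minimum.

local minimum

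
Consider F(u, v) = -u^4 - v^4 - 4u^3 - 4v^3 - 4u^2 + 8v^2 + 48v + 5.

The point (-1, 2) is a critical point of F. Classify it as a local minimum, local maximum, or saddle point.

The mixed partial ∂²F/∂u∂v is 0, so the Hessian at any point is diag(F_uu, F_vv) = diag(-4(3u^2 + 6u + 2), 4(-3v^2 - 6v + 4)).
At (-1, 2): H = diag(4, -80).
The eigenvalues have opposite signs, so H is indefinite: a saddle point.

saddle point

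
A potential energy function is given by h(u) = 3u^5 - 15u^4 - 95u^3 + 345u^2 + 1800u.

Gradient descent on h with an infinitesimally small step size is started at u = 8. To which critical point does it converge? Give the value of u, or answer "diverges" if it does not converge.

h'(u) = 15(u - 5)(u - 4)(u + 2)(u + 3), so h'(8) = 19800.
Gradient descent moves in the -h' direction, i.e. u is decreasing.
The nearest critical point in that direction is u = 5, where h'' = 840 > 0 (a local minimum). The iterate converges there.

5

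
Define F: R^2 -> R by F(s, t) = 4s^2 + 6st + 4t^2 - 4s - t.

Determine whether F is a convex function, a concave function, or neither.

convex

F is quadratic, so its Hessian is the constant matrix H = [[8, 6], [6, 8]].
det(H) = 28, tr(H) = 16.
det(H) > 0 and tr(H) > 0, so H is positive definite everywhere: convex.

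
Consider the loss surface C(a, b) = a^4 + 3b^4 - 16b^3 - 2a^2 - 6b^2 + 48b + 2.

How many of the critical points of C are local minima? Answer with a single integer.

4

C separates as a function of a plus a function of b, so ∇C=0 decouples.
∂C/∂a = 4a(a - 1)(a + 1) = 0 at a ∈ {-1, 0, 1}; ∂C/∂b = 12(b - 4)(b - 1)(b + 1) = 0 at b ∈ {-1, 1, 4}.
The Hessian is diagonal: diag(C_aa, C_bb). Second derivatives: C_aa(-1)=8, C_aa(0)=-4, C_aa(1)=8; C_bb(-1)=120, C_bb(1)=-72, C_bb(4)=180.
Local minima occur where both diagonal entries positive: (-1, -1), (-1, 4), (1, -1), (1, 4). Count: 4.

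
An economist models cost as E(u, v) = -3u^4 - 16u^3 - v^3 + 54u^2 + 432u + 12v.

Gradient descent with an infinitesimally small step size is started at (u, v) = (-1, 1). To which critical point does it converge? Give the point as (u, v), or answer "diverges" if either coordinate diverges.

(-3, -2)

E is separable, so gradient descent decouples: u follows -∂E/∂u, v follows -∂E/∂v.
∂E/∂u = -12(u - 3)(u + 3)(u + 4); at u=-1 this is 288, so u decreases.
∂E/∂v = -3(v - 2)(v + 2); at v=1 this is 9, so v decreases.
u converges to its nearest critical value -3 (a local min of the u-part); v converges to -2. The iterate converges to (-3, -2).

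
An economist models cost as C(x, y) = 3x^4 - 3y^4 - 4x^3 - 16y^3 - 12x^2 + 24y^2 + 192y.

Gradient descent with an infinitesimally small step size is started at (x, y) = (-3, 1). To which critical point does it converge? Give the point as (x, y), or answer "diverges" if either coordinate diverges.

C is separable, so gradient descent decouples: x follows -∂C/∂x, y follows -∂C/∂y.
∂C/∂x = 12x(x - 2)(x + 1); at x=-3 this is -360, so x increases.
∂C/∂y = -12(y - 2)(y + 2)(y + 4); at y=1 this is 180, so y decreases.
x converges to its nearest critical value -1 (a local min of the x-part); y converges to -2. The iterate converges to (-1, -2).

(-1, -2)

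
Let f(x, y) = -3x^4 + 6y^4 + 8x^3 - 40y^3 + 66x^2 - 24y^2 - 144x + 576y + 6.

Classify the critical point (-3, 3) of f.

local maximum

The mixed partial ∂²f/∂x∂y is 0, so the Hessian at any point is diag(f_xx, f_yy) = diag(12(-3x^2 + 4x + 11), 24(3y^2 - 10y - 2)).
At (-3, 3): H = diag(-336, -120).
Both eigenvalues are negative, so H is negative definite: a local maximum.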